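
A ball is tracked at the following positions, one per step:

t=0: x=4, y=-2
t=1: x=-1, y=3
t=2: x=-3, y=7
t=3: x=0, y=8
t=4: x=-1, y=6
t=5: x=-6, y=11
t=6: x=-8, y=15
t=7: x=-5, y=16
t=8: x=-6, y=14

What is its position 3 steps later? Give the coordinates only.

x=-10, y=24

Step-to-step displacements: (-5, +5), (-2, +4), (+3, +1), (-1, -2), (-5, +5), (-2, +4), (+3, +1), (-1, -2) — a repeating cycle of length 4.
step 9: apply (-5, +5) → x=-11, y=19
step 10: apply (-2, +4) → x=-13, y=23
step 11: apply (+3, +1) → x=-10, y=24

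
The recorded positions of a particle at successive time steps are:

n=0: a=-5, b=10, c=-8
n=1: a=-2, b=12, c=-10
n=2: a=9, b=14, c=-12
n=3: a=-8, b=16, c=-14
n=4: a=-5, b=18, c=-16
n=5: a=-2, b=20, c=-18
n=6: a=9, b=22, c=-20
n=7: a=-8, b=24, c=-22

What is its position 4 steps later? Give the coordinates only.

a=-8, b=32, c=-30

The a coordinate repeats the cycle [-5, -2, 9, -8] with period 4; step 11 mod 4 = 3, giving -8.
The b coordinate changes by +2 each step, so at step 11 it is 10 + 11·(2) = 32.
The c coordinate changes by -2 each step, so at step 11 it is -8 + 11·(-2) = -30.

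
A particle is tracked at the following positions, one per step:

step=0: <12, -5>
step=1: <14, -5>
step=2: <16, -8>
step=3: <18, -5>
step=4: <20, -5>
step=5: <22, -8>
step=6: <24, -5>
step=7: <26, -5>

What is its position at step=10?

<32, -5>

The first coordinate changes by +2 each step, so at step 10 it is 12 + 10·(2) = 32.
The second coordinate repeats the cycle [-5, -5, -8] with period 3; step 10 mod 3 = 1, giving -5.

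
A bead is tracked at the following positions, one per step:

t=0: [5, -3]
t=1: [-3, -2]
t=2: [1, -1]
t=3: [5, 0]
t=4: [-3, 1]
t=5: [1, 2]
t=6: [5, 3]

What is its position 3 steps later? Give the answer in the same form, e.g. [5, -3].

[5, 6]

First: cycles through 5, -3, 1 every 3 steps. Step 9 lands at position 0 of the cycle → 5.
Second: linear, +1 per step → 6 at step 9.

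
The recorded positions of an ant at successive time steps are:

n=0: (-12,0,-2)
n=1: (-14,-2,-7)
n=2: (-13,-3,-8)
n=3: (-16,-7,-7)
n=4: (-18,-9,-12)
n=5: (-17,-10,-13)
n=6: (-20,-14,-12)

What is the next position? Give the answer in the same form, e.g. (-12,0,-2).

(-22,-16,-17)

Differencing gives (-2,-2,-5), (+1,-1,-1), (-3,-4,+1), (-2,-2,-5), (+1,-1,-1), (-3,-4,+1). This is the pattern (-2,-2,-5), (+1,-1,-1), (-3,-4,+1) repeated.
step 7: apply (-2,-2,-5) → (-22,-16,-17)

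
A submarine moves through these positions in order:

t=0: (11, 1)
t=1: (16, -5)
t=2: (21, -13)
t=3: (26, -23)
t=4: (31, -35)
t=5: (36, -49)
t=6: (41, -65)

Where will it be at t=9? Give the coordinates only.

(56, -125)

Successive displacements: (+5, -6), (+5, -8), (+5, -10), (+5, -12), (+5, -14), (+5, -16) — each changes by (+0, -2).
step 7: (41, -65) + (+5, -18) → (46, -83)
step 8: (46, -83) + (+5, -20) → (51, -103)
step 9: (51, -103) + (+5, -22) → (56, -125)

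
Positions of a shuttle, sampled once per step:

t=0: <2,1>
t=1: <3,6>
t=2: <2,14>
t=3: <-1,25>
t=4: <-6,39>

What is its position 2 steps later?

<-22,76>

Successive displacements: <+1,+5>, <-1,+8>, <-3,+11>, <-5,+14> — each changes by <-2,+3>.
step 5: <-6,39> + <-7,+17> → <-13,56>
step 6: <-13,56> + <-9,+20> → <-22,76>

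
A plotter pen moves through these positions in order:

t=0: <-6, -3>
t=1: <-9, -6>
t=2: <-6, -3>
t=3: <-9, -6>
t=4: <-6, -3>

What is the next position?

<-9, -6>

Consecutive displacements <-3, -3>, <+3, +3>, <-3, -3>, <+3, +3> scale by a factor of -1 each step.
step 5: <-6, -3> + <-3, -3> → <-9, -6>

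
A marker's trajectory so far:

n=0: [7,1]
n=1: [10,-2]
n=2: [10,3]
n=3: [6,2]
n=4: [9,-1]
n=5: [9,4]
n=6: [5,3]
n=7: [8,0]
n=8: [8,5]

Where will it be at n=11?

The moves between consecutive positions are [+3,-3], [+0,+5], [-4,-1], [+3,-3], [+0,+5], [-4,-1], [+3,-3], [+0,+5]; they repeat the 3-cycle [[+3,-3], [+0,+5], [-4,-1]].
step 9: apply [-4,-1] → [4,4]
step 10: apply [+3,-3] → [7,1]
step 11: apply [+0,+5] → [7,6]

[7,6]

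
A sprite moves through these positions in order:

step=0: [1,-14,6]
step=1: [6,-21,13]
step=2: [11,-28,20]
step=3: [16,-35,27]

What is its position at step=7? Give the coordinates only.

[36,-63,55]

Constant displacement of [+5,-7,+7] per step.
step 4: [16,-35,27] + [+5,-7,+7] → [21,-42,34]
step 5: [21,-42,34] + [+5,-7,+7] → [26,-49,41]
step 6: [26,-49,41] + [+5,-7,+7] → [31,-56,48]
step 7: [31,-56,48] + [+5,-7,+7] → [36,-63,55]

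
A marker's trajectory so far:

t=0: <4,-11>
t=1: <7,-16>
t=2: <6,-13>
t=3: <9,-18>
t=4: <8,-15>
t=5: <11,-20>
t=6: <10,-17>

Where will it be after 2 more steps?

The moves between consecutive positions are <+3,-5>, <-1,+3>, <+3,-5>, <-1,+3>, <+3,-5>, <-1,+3>; they repeat the 2-cycle [<+3,-5>, <-1,+3>].
step 7: apply <+3,-5> → <13,-22>
step 8: apply <-1,+3> → <12,-19>

<12,-19>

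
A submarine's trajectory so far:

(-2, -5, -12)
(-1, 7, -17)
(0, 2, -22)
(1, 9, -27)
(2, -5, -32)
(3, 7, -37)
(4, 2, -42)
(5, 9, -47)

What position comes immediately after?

(6, -5, -52)

The first coordinate changes by +1 each step, so at step 8 it is -2 + 8·(1) = 6.
The second coordinate repeats the cycle [-5, 7, 2, 9] with period 4; step 8 mod 4 = 0, giving -5.
The third coordinate changes by -5 each step, so at step 8 it is -12 + 8·(-5) = -52.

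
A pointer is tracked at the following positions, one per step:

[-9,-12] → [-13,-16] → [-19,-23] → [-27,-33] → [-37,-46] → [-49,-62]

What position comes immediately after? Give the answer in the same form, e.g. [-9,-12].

[-63,-81]

Successive displacements: [-4,-4], [-6,-7], [-8,-10], [-10,-13], [-12,-16] — each changes by [-2,-3].
step 6: [-49,-62] + [-14,-19] → [-63,-81]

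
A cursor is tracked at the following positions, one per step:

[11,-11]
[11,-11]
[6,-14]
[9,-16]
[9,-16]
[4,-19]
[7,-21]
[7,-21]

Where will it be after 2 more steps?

[5,-26]

Differencing gives [+0,+0], [-5,-3], [+3,-2], [+0,+0], [-5,-3], [+3,-2], [+0,+0]. This is the pattern [+0,+0], [-5,-3], [+3,-2] repeated.
step 8: apply [-5,-3] → [2,-24]
step 9: apply [+3,-2] → [5,-26]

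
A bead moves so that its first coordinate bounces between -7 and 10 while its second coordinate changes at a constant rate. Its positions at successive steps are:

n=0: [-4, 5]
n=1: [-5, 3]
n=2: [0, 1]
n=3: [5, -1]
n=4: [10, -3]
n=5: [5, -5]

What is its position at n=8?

The first coordinate reflects between -7 and 10, moving 5 per step.
  step 6: 5 → 0
  step 7: 0 → -5
  step 8: -5 → -4
The second coordinate changes by -2 each step: at step 8 it is -11.

[-4, -11]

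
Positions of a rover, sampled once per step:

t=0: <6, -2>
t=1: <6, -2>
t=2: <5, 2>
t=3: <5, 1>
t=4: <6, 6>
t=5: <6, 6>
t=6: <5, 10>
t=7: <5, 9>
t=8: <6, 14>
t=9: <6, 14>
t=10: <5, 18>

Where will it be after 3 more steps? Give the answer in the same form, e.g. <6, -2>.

<6, 22>

Step-to-step displacements: <+0, +0>, <-1, +4>, <+0, -1>, <+1, +5>, <+0, +0>, <-1, +4>, <+0, -1>, <+1, +5>, <+0, +0>, <-1, +4> — a repeating cycle of length 4.
step 11: apply <+0, -1> → <5, 17>
step 12: apply <+1, +5> → <6, 22>
step 13: apply <+0, +0> → <6, 22>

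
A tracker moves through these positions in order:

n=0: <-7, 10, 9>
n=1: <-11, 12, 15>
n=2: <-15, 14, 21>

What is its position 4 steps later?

<-31, 22, 45>

Constant displacement of <-4, +2, +6> per step.
step 3: <-15, 14, 21> + <-4, +2, +6> → <-19, 16, 27>
step 4: <-19, 16, 27> + <-4, +2, +6> → <-23, 18, 33>
step 5: <-23, 18, 33> + <-4, +2, +6> → <-27, 20, 39>
step 6: <-27, 20, 39> + <-4, +2, +6> → <-31, 22, 45>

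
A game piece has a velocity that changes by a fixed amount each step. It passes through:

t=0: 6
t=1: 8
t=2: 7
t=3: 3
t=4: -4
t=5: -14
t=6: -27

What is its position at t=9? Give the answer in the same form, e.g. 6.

Successive displacements: +2, -1, -4, -7, -10, -13 — each changes by -3.
step 7: -27 − 16 → -43
step 8: -43 − 19 → -62
step 9: -62 − 22 → -84

-84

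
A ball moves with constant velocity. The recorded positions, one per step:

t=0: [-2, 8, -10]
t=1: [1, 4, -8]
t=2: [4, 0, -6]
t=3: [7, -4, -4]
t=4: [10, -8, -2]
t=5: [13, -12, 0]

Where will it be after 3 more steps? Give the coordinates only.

Each step adds [+3, -4, +2] to the position.
step 6: [13, -12, 0] + [+3, -4, +2] → [16, -16, 2]
step 7: [16, -16, 2] + [+3, -4, +2] → [19, -20, 4]
step 8: [19, -20, 4] + [+3, -4, +2] → [22, -24, 6]

[22, -24, 6]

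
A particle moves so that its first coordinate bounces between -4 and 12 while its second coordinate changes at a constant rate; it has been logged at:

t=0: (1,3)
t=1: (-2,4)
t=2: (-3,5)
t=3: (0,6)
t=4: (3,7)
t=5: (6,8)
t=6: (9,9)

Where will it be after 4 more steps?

(3,13)

The first coordinate reflects between -4 and 12, moving 3 per step.
  step 7: 9 → 12
  step 8: 12 → 9
  step 9: 9 → 6
  step 10: 6 → 3
The second coordinate changes by +1 each step: at step 10 it is 13.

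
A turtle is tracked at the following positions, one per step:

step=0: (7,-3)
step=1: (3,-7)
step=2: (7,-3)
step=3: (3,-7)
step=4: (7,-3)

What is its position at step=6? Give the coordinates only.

The moves between consecutive positions are (-4,-4), (+4,+4), (-4,-4), (+4,+4); they repeat the 2-cycle [(-4,-4), (+4,+4)].
step 5: apply (-4,-4) → (3,-7)
step 6: apply (+4,+4) → (7,-3)

(7,-3)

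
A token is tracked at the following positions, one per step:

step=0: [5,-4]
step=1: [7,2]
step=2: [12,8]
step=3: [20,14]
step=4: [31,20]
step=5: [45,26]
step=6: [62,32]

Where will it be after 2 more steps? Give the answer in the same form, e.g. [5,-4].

[105,44]

Taking differences between consecutive positions: [+2,+6], [+5,+6], [+8,+6], [+11,+6], [+14,+6], [+17,+6]. These grow by [+3,+0] each step.
step 7: [62,32] + [+20,+6] → [82,38]
step 8: [82,38] + [+23,+6] → [105,44]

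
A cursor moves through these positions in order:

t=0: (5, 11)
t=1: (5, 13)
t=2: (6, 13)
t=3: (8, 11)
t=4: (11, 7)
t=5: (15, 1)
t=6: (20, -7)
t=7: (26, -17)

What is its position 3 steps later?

(50, -59)

Successive displacements: (+0, +2), (+1, +0), (+2, -2), (+3, -4), (+4, -6), (+5, -8), (+6, -10) — each changes by (+1, -2).
step 8: (26, -17) + (+7, -12) → (33, -29)
step 9: (33, -29) + (+8, -14) → (41, -43)
step 10: (41, -43) + (+9, -16) → (50, -59)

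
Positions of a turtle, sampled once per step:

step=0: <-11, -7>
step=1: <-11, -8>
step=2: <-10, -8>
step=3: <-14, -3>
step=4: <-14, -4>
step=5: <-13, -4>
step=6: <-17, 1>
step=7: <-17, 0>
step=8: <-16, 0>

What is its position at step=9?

<-20, 5>

Step-to-step displacements: <+0, -1>, <+1, +0>, <-4, +5>, <+0, -1>, <+1, +0>, <-4, +5>, <+0, -1>, <+1, +0> — a repeating cycle of length 3.
step 9: apply <-4, +5> → <-20, 5>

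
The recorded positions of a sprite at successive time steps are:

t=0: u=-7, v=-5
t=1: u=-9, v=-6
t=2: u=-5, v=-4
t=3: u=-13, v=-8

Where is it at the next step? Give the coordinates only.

Step-to-step displacements: (-2, -1), (+4, +2), (-8, -4); each is -2× the previous.
step 4: u=-13, v=-8 + (+16, +8) → u=3, v=0

u=3, v=0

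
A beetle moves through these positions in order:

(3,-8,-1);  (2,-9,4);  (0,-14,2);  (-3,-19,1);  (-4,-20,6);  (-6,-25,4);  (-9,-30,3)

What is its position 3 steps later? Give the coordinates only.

(-15,-41,5)

Step-to-step displacements: (-1,-1,+5), (-2,-5,-2), (-3,-5,-1), (-1,-1,+5), (-2,-5,-2), (-3,-5,-1) — a repeating cycle of length 3.
step 7: apply (-1,-1,+5) → (-10,-31,8)
step 8: apply (-2,-5,-2) → (-12,-36,6)
step 9: apply (-3,-5,-1) → (-15,-41,5)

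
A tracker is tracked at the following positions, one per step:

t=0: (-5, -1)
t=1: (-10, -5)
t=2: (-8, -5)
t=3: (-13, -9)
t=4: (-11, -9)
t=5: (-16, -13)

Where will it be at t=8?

Step-to-step displacements: (-5, -4), (+2, +0), (-5, -4), (+2, +0), (-5, -4) — a repeating cycle of length 2.
step 6: apply (+2, +0) → (-14, -13)
step 7: apply (-5, -4) → (-19, -17)
step 8: apply (+2, +0) → (-17, -17)

(-17, -17)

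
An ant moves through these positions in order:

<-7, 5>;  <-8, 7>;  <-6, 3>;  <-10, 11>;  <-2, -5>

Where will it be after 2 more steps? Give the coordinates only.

<14, -37>

Consecutive displacements <-1, +2>, <+2, -4>, <-4, +8>, <+8, -16> scale by a factor of -2 each step.
step 5: <-2, -5> + <-16, +32> → <-18, 27>
step 6: <-18, 27> + <+32, -64> → <14, -37>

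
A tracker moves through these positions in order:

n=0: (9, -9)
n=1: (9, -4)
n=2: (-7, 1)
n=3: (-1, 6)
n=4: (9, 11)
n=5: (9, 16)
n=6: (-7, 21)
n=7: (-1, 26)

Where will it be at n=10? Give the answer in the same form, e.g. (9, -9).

First: cycles through 9, 9, -7, -1 every 4 steps. Step 10 lands at position 2 of the cycle → -7.
Second: linear, +5 per step → 41 at step 10.

(-7, 41)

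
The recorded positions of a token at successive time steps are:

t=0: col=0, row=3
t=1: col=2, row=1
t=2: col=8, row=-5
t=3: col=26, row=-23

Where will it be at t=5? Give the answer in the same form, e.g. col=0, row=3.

The jumps are (+2, -2), (+6, -6), (+18, -18) — a geometric progression with ratio 3.
step 4: col=26, row=-23 + (+54, -54) → col=80, row=-77
step 5: col=80, row=-77 + (+162, -162) → col=242, row=-239

col=242, row=-239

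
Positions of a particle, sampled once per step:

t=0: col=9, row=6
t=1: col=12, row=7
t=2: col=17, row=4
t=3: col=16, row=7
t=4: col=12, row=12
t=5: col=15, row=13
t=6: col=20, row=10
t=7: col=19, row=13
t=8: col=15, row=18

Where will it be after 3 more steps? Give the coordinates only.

The moves between consecutive positions are (+3, +1), (+5, -3), (-1, +3), (-4, +5), (+3, +1), (+5, -3), (-1, +3), (-4, +5); they repeat the 4-cycle [(+3, +1), (+5, -3), (-1, +3), (-4, +5)].
step 9: apply (+3, +1) → col=18, row=19
step 10: apply (+5, -3) → col=23, row=16
step 11: apply (-1, +3) → col=22, row=19

col=22, row=19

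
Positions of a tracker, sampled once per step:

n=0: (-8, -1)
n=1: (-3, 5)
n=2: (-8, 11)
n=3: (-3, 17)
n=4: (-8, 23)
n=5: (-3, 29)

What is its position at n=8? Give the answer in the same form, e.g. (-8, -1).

The first coordinate repeats the cycle [-8, -3] with period 2; step 8 mod 2 = 0, giving -8.
The second coordinate changes by +6 each step, so at step 8 it is -1 + 8·(6) = 47.

(-8, 47)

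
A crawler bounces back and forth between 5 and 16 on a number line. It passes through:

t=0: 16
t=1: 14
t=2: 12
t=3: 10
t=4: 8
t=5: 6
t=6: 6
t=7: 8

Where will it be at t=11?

16

The value reflects between 5 and 16, moving 2 per step.
  step 8: 8 → 10
  step 9: 10 → 12
  step 10: 12 → 14
  step 11: 14 → 16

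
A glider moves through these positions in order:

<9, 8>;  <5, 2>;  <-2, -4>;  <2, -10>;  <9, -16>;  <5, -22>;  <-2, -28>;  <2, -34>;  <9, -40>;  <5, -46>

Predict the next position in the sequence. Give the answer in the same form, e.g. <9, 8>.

First: cycles through 9, 5, -2, 2 every 4 steps. Step 10 lands at position 2 of the cycle → -2.
Second: linear, -6 per step → -52 at step 10.

<-2, -52>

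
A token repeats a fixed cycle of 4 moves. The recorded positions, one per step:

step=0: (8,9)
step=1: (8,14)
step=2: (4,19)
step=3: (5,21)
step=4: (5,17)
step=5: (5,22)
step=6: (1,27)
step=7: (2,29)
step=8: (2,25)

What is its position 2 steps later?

(-2,35)

Differencing gives (+0,+5), (-4,+5), (+1,+2), (+0,-4), (+0,+5), (-4,+5), (+1,+2), (+0,-4). This is the pattern (+0,+5), (-4,+5), (+1,+2), (+0,-4) repeated.
step 9: apply (+0,+5) → (2,30)
step 10: apply (-4,+5) → (-2,35)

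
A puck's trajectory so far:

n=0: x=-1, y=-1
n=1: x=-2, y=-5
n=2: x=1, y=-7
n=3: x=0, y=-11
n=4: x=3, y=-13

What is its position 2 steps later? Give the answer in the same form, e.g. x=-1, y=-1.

Differencing gives (-1, -4), (+3, -2), (-1, -4), (+3, -2). This is the pattern (-1, -4), (+3, -2) repeated.
step 5: apply (-1, -4) → x=2, y=-17
step 6: apply (+3, -2) → x=5, y=-19

x=5, y=-19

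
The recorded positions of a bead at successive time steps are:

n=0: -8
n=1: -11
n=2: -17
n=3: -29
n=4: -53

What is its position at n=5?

-101

The jumps are -3, -6, -12, -24 — a geometric progression with ratio 2.
step 5: -53 − 48 → -101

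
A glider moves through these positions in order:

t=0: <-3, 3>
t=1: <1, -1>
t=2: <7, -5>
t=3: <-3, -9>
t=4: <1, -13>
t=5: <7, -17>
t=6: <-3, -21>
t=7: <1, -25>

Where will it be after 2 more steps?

<-3, -33>

The first coordinate repeats the cycle [-3, 1, 7] with period 3; step 9 mod 3 = 0, giving -3.
The second coordinate changes by -4 each step, so at step 9 it is 3 + 9·(-4) = -33.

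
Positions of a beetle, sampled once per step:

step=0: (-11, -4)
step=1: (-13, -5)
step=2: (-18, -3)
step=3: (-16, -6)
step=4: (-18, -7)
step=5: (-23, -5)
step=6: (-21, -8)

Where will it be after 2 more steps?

Step-to-step displacements: (-2, -1), (-5, +2), (+2, -3), (-2, -1), (-5, +2), (+2, -3) — a repeating cycle of length 3.
step 7: apply (-2, -1) → (-23, -9)
step 8: apply (-5, +2) → (-28, -7)

(-28, -7)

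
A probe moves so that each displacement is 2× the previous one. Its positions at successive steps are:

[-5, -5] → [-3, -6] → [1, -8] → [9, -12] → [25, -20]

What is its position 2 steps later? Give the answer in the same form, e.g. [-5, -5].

Consecutive displacements [+2, -1], [+4, -2], [+8, -4], [+16, -8] scale by a factor of 2 each step.
step 5: [25, -20] + [+32, -16] → [57, -36]
step 6: [57, -36] + [+64, -32] → [121, -68]

[121, -68]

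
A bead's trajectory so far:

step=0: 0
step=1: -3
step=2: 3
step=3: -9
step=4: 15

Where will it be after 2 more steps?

The jumps are -3, +6, -12, +24 — a geometric progression with ratio -2.
step 5: 15 − 48 → -33
step 6: -33 + 96 → 63

63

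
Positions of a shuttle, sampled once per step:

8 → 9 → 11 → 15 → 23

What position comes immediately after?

39

Consecutive displacements +1, +2, +4, +8 scale by a factor of 2 each step.
step 5: 23 + 16 → 39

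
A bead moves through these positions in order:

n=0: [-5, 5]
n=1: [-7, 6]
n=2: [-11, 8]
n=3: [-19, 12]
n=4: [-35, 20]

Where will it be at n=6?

[-131, 68]

Consecutive displacements [-2, +1], [-4, +2], [-8, +4], [-16, +8] scale by a factor of 2 each step.
step 5: [-35, 20] + [-32, +16] → [-67, 36]
step 6: [-67, 36] + [-64, +32] → [-131, 68]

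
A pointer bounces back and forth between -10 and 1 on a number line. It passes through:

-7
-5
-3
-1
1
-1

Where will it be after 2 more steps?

-5

The value reflects between -10 and 1, moving 2 per step.
  step 6: -1 → -3
  step 7: -3 → -5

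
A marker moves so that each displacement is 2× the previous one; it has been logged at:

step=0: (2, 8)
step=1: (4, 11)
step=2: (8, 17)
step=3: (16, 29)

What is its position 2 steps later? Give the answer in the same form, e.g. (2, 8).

Step-to-step displacements: (+2, +3), (+4, +6), (+8, +12); each is 2× the previous.
step 4: (16, 29) + (+16, +24) → (32, 53)
step 5: (32, 53) + (+32, +48) → (64, 101)

(64, 101)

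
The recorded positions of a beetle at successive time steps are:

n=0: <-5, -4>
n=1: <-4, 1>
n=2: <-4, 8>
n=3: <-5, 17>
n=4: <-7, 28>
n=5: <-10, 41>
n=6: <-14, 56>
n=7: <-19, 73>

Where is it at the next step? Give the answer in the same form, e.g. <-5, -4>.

First differences are <+1, +5>, <+0, +7>, <-1, +9>, <-2, +11>, <-3, +13>, <-4, +15>, <-5, +17>; their common second difference is <-1, +2> (constant acceleration).
step 8: <-19, 73> + <-6, +19> → <-25, 92>

<-25, 92>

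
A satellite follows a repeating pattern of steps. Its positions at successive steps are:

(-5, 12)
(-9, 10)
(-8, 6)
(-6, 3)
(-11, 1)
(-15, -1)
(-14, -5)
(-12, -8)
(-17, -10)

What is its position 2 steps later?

The moves between consecutive positions are (-4, -2), (+1, -4), (+2, -3), (-5, -2), (-4, -2), (+1, -4), (+2, -3), (-5, -2); they repeat the 4-cycle [(-4, -2), (+1, -4), (+2, -3), (-5, -2)].
step 9: apply (-4, -2) → (-21, -12)
step 10: apply (+1, -4) → (-20, -16)

(-20, -16)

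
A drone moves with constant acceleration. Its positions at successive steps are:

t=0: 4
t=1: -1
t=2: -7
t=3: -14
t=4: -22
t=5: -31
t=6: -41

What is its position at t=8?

Taking differences between consecutive positions: -5, -6, -7, -8, -9, -10. These grow by -1 each step.
step 7: -41 − 11 → -52
step 8: -52 − 12 → -64

-64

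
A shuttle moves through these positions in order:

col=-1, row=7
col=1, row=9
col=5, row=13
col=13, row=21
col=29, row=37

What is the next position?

Step-to-step displacements: (+2,+2), (+4,+4), (+8,+8), (+16,+16); each is 2× the previous.
step 5: col=29, row=37 + (+32,+32) → col=61, row=69

col=61, row=69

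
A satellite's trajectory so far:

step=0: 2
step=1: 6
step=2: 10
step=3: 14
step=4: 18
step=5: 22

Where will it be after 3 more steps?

Each step adds +4 to the position.
step 6: 22 + 4 → 26
step 7: 26 + 4 → 30
step 8: 30 + 4 → 34

34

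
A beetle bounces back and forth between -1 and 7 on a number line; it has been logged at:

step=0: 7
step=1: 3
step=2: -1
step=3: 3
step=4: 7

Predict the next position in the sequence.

3

The value travels 4 per step and bounces off the walls at -1 and 7.
  step 5: 7 → 3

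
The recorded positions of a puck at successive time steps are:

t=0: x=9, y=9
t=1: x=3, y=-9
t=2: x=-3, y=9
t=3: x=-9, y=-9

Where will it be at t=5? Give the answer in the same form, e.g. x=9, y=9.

x=-21, y=-9

The x coordinate changes by -6 each step, so at step 5 it is 9 + 5·(-6) = -21.
The y coordinate repeats the cycle [9, -9] with period 2; step 5 mod 2 = 1, giving -9.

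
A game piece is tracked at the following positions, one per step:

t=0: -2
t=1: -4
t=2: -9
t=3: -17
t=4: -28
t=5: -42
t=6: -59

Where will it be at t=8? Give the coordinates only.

Taking differences between consecutive positions: -2, -5, -8, -11, -14, -17. These grow by -3 each step.
step 7: -59 − 20 → -79
step 8: -79 − 23 → -102

-102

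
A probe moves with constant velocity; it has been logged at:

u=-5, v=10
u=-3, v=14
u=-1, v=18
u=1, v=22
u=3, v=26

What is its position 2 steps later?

u=7, v=34

The position changes by (+2, +4) every step.
step 5: u=3, v=26 + (+2, +4) → u=5, v=30
step 6: u=5, v=30 + (+2, +4) → u=7, v=34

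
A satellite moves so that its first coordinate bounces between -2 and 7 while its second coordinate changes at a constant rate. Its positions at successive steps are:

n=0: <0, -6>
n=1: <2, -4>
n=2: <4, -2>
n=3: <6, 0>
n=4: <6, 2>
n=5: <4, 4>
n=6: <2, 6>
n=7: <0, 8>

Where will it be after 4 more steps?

The first coordinate reflects between -2 and 7, moving 2 per step.
  step 8: 0 → -2
  step 9: -2 → 0
  step 10: 0 → 2
  step 11: 2 → 4
The second coordinate changes by +2 each step: at step 11 it is 16.

<4, 16>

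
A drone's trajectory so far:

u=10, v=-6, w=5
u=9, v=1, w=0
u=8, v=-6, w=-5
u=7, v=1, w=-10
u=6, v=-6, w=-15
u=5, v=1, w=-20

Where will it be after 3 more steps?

The u coordinate changes by -1 each step, so at step 8 it is 10 + 8·(-1) = 2.
The v coordinate repeats the cycle [-6, 1] with period 2; step 8 mod 2 = 0, giving -6.
The w coordinate changes by -5 each step, so at step 8 it is 5 + 8·(-5) = -35.

u=2, v=-6, w=-35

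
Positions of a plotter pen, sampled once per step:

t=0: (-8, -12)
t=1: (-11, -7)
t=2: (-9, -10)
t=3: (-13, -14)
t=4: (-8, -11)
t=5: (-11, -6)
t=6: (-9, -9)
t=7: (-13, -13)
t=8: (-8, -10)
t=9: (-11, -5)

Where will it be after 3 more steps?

Differencing gives (-3, +5), (+2, -3), (-4, -4), (+5, +3), (-3, +5), (+2, -3), (-4, -4), (+5, +3), (-3, +5). This is the pattern (-3, +5), (+2, -3), (-4, -4), (+5, +3) repeated.
step 10: apply (+2, -3) → (-9, -8)
step 11: apply (-4, -4) → (-13, -12)
step 12: apply (+5, +3) → (-8, -9)

(-8, -9)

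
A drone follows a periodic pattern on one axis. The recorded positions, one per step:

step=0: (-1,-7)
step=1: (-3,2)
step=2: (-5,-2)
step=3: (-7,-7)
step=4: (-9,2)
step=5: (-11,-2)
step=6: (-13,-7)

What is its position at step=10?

(-21,2)

First: linear, -2 per step → -21 at step 10.
Second: cycles through -7, 2, -2 every 3 steps. Step 10 lands at position 1 of the cycle → 2.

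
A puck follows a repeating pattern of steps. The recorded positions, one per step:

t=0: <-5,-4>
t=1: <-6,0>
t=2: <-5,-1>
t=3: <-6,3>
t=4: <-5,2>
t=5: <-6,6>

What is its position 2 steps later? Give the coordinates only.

The moves between consecutive positions are <-1,+4>, <+1,-1>, <-1,+4>, <+1,-1>, <-1,+4>; they repeat the 2-cycle [<-1,+4>, <+1,-1>].
step 6: apply <+1,-1> → <-5,5>
step 7: apply <-1,+4> → <-6,9>

<-6,9>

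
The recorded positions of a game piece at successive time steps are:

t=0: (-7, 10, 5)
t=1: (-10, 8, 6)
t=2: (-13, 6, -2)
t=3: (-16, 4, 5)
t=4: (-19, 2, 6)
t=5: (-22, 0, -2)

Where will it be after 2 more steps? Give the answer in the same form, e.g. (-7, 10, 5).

(-28, -4, 6)

The first coordinate changes by -3 each step, so at step 7 it is -7 + 7·(-3) = -28.
The second coordinate changes by -2 each step, so at step 7 it is 10 + 7·(-2) = -4.
The third coordinate repeats the cycle [5, 6, -2] with period 3; step 7 mod 3 = 1, giving 6.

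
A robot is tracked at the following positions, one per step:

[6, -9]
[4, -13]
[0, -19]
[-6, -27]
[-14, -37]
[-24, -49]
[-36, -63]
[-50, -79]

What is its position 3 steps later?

[-104, -139]

Taking differences between consecutive positions: [-2, -4], [-4, -6], [-6, -8], [-8, -10], [-10, -12], [-12, -14], [-14, -16]. These grow by [-2, -2] each step.
step 8: [-50, -79] + [-16, -18] → [-66, -97]
step 9: [-66, -97] + [-18, -20] → [-84, -117]
step 10: [-84, -117] + [-20, -22] → [-104, -139]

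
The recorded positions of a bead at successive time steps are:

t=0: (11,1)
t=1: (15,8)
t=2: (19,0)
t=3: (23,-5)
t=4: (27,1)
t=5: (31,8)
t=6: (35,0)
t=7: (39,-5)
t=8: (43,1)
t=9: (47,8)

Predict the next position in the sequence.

First: linear, +4 per step → 51 at step 10.
Second: cycles through 1, 8, 0, -5 every 4 steps. Step 10 lands at position 2 of the cycle → 0.

(51,0)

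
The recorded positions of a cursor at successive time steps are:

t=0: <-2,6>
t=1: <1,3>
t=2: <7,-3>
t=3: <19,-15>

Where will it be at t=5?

<91,-87>

The jumps are <+3,-3>, <+6,-6>, <+12,-12> — a geometric progression with ratio 2.
step 4: <19,-15> + <+24,-24> → <43,-39>
step 5: <43,-39> + <+48,-48> → <91,-87>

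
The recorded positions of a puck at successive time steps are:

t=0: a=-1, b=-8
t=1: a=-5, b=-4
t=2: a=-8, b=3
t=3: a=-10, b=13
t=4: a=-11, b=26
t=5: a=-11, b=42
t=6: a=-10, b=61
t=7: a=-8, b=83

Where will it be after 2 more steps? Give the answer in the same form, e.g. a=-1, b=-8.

a=-1, b=136

First differences are (-4,+4), (-3,+7), (-2,+10), (-1,+13), (+0,+16), (+1,+19), (+2,+22); their common second difference is (+1,+3) (constant acceleration).
step 8: a=-8, b=83 + (+3,+25) → a=-5, b=108
step 9: a=-5, b=108 + (+4,+28) → a=-1, b=136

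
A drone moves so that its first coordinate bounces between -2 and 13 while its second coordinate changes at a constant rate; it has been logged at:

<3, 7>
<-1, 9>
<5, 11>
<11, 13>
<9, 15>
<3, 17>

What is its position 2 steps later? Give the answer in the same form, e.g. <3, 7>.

The first coordinate reflects between -2 and 13, moving 6 per step.
  step 6: 3 → -1
  step 7: -1 → 5
The second coordinate changes by +2 each step: at step 7 it is 21.

<5, 21>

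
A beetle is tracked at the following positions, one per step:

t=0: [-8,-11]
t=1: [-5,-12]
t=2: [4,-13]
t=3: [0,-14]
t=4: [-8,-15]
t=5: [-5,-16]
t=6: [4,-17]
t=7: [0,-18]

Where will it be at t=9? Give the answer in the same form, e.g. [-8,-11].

[-5,-20]

The first coordinate repeats the cycle [-8, -5, 4, 0] with period 4; step 9 mod 4 = 1, giving -5.
The second coordinate changes by -1 each step, so at step 9 it is -11 + 9·(-1) = -20.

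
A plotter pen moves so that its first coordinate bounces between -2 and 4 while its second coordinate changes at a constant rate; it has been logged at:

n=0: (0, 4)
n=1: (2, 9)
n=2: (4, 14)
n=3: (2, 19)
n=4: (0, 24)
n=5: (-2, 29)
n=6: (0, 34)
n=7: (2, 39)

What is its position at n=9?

The first coordinate reflects between -2 and 4, moving 2 per step.
  step 8: 2 → 4
  step 9: 4 → 2
The second coordinate changes by +5 each step: at step 9 it is 49.

(2, 49)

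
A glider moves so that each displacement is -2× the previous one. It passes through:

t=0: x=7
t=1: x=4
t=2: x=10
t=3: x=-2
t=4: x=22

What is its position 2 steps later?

Step-to-step displacements: -3, +6, -12, +24; each is -2× the previous.
step 5: 22 − 48 → x=-26
step 6: -26 + 96 → x=70

x=70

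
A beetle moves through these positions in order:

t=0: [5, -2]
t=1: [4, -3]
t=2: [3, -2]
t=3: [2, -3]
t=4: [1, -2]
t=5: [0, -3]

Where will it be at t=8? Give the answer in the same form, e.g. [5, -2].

The first coordinate changes by -1 each step, so at step 8 it is 5 + 8·(-1) = -3.
The second coordinate repeats the cycle [-2, -3] with period 2; step 8 mod 2 = 0, giving -2.

[-3, -2]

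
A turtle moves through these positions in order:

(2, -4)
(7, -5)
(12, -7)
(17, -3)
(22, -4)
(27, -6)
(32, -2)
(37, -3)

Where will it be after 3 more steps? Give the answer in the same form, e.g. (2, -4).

Differencing gives (+5, -1), (+5, -2), (+5, +4), (+5, -1), (+5, -2), (+5, +4), (+5, -1). This is the pattern (+5, -1), (+5, -2), (+5, +4) repeated.
step 8: apply (+5, -2) → (42, -5)
step 9: apply (+5, +4) → (47, -1)
step 10: apply (+5, -1) → (52, -2)

(52, -2)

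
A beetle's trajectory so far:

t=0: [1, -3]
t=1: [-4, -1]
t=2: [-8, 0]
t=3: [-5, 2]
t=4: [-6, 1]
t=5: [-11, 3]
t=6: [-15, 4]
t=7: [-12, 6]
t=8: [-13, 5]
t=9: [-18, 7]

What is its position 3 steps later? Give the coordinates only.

[-20, 9]

Step-to-step displacements: [-5, +2], [-4, +1], [+3, +2], [-1, -1], [-5, +2], [-4, +1], [+3, +2], [-1, -1], [-5, +2] — a repeating cycle of length 4.
step 10: apply [-4, +1] → [-22, 8]
step 11: apply [+3, +2] → [-19, 10]
step 12: apply [-1, -1] → [-20, 9]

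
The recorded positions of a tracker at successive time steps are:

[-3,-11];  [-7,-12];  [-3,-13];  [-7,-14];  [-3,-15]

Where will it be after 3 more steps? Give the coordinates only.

The first coordinate repeats the cycle [-3, -7] with period 2; step 7 mod 2 = 1, giving -7.
The second coordinate changes by -1 each step, so at step 7 it is -11 + 7·(-1) = -18.

[-7,-18]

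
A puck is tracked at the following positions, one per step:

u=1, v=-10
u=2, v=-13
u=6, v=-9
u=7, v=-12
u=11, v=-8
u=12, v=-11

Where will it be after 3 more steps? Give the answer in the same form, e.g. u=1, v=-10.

Differencing gives (+1,-3), (+4,+4), (+1,-3), (+4,+4), (+1,-3). This is the pattern (+1,-3), (+4,+4) repeated.
step 6: apply (+4,+4) → u=16, v=-7
step 7: apply (+1,-3) → u=17, v=-10
step 8: apply (+4,+4) → u=21, v=-6

u=21, v=-6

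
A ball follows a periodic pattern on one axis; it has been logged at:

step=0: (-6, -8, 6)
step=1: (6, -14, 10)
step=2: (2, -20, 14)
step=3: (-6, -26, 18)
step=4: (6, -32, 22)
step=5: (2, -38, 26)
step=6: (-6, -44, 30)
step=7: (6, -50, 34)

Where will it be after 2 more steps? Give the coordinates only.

First: cycles through -6, 6, 2 every 3 steps. Step 9 lands at position 0 of the cycle → -6.
Second: linear, -6 per step → -62 at step 9.
Third: linear, +4 per step → 42 at step 9.

(-6, -62, 42)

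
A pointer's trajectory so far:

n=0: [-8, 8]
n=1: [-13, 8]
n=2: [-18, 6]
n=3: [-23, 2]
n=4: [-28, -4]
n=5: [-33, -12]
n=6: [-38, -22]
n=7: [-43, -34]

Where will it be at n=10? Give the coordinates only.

First differences are [-5, +0], [-5, -2], [-5, -4], [-5, -6], [-5, -8], [-5, -10], [-5, -12]; their common second difference is [+0, -2] (constant acceleration).
step 8: [-43, -34] + [-5, -14] → [-48, -48]
step 9: [-48, -48] + [-5, -16] → [-53, -64]
step 10: [-53, -64] + [-5, -18] → [-58, -82]

[-58, -82]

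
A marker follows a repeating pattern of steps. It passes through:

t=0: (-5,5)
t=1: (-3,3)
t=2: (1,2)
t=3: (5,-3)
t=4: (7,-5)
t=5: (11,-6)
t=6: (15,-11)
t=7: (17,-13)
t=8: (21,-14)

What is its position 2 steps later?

The moves between consecutive positions are (+2,-2), (+4,-1), (+4,-5), (+2,-2), (+4,-1), (+4,-5), (+2,-2), (+4,-1); they repeat the 3-cycle [(+2,-2), (+4,-1), (+4,-5)].
step 9: apply (+4,-5) → (25,-19)
step 10: apply (+2,-2) → (27,-21)

(27,-21)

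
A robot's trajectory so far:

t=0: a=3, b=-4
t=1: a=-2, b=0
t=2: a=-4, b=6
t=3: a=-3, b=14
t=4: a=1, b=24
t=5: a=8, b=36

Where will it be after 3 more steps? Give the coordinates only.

a=47, b=84

First differences are (-5, +4), (-2, +6), (+1, +8), (+4, +10), (+7, +12); their common second difference is (+3, +2) (constant acceleration).
step 6: a=8, b=36 + (+10, +14) → a=18, b=50
step 7: a=18, b=50 + (+13, +16) → a=31, b=66
step 8: a=31, b=66 + (+16, +18) → a=47, b=84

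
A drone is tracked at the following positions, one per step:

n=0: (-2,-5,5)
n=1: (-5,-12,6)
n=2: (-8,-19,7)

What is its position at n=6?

(-20,-47,11)

Each step adds (-3,-7,+1) to the position.
step 3: (-8,-19,7) + (-3,-7,+1) → (-11,-26,8)
step 4: (-11,-26,8) + (-3,-7,+1) → (-14,-33,9)
step 5: (-14,-33,9) + (-3,-7,+1) → (-17,-40,10)
step 6: (-17,-40,10) + (-3,-7,+1) → (-20,-47,11)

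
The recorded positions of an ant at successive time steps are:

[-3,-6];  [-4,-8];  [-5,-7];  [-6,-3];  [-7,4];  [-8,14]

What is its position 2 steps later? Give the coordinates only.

[-10,43]

Taking differences between consecutive positions: [-1,-2], [-1,+1], [-1,+4], [-1,+7], [-1,+10]. These grow by [+0,+3] each step.
step 6: [-8,14] + [-1,+13] → [-9,27]
step 7: [-9,27] + [-1,+16] → [-10,43]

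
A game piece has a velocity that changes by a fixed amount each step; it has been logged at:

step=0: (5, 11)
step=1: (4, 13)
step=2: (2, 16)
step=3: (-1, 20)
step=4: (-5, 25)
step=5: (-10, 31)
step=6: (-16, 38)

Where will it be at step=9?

Successive displacements: (-1, +2), (-2, +3), (-3, +4), (-4, +5), (-5, +6), (-6, +7) — each changes by (-1, +1).
step 7: (-16, 38) + (-7, +8) → (-23, 46)
step 8: (-23, 46) + (-8, +9) → (-31, 55)
step 9: (-31, 55) + (-9, +10) → (-40, 65)

(-40, 65)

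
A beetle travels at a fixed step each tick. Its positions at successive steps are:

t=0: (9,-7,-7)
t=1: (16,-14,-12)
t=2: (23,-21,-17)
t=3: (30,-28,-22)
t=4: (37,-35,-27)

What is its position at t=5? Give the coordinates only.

(44,-42,-32)

The position changes by (+7,-7,-5) every step.
step 5: (37,-35,-27) + (+7,-7,-5) → (44,-42,-32)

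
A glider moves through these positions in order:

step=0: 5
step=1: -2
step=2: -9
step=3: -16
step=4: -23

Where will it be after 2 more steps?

-37

Constant displacement of -7 per step.
step 5: -23 − 7 → -30
step 6: -30 − 7 → -37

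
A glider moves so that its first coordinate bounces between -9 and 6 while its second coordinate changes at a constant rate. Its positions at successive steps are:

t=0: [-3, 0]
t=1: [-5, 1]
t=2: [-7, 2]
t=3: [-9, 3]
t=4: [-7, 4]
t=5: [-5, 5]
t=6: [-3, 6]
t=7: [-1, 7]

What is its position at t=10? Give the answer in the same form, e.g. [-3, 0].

[5, 10]

The first coordinate travels 2 per step and bounces off the walls at -9 and 6.
  step 8: -1 → 1
  step 9: 1 → 3
  step 10: 3 → 5
The second coordinate changes by +1 each step: at step 10 it is 10.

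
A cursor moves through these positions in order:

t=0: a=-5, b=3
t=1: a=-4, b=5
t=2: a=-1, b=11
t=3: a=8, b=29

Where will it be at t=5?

Consecutive displacements (+1,+2), (+3,+6), (+9,+18) scale by a factor of 3 each step.
step 4: a=8, b=29 + (+27,+54) → a=35, b=83
step 5: a=35, b=83 + (+81,+162) → a=116, b=245

a=116, b=245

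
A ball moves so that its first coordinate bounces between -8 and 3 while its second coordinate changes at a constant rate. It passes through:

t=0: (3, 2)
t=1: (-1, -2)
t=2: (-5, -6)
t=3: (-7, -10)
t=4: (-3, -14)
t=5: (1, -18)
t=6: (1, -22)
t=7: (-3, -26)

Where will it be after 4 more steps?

(3, -42)

The first coordinate reflects between -8 and 3, moving 4 per step.
  step 8: -3 → -7
  step 9: -7 → -5
  step 10: -5 → -1
  step 11: -1 → 3
The second coordinate changes by -4 each step: at step 11 it is -42.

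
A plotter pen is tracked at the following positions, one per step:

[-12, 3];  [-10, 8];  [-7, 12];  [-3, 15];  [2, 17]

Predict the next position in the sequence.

Taking differences between consecutive positions: [+2, +5], [+3, +4], [+4, +3], [+5, +2]. These grow by [+1, -1] each step.
step 5: [2, 17] + [+6, +1] → [8, 18]

[8, 18]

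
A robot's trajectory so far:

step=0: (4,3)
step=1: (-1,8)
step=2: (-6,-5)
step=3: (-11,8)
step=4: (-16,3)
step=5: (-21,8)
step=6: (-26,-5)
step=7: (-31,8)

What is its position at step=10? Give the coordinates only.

(-46,-5)

First: linear, -5 per step → -46 at step 10.
Second: cycles through 3, 8, -5, 8 every 4 steps. Step 10 lands at position 2 of the cycle → -5.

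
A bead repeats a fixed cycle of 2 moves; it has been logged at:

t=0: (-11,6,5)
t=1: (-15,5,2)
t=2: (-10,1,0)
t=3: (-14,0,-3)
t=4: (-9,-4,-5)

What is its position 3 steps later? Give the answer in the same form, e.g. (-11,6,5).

(-12,-10,-13)

The moves between consecutive positions are (-4,-1,-3), (+5,-4,-2), (-4,-1,-3), (+5,-4,-2); they repeat the 2-cycle [(-4,-1,-3), (+5,-4,-2)].
step 5: apply (-4,-1,-3) → (-13,-5,-8)
step 6: apply (+5,-4,-2) → (-8,-9,-10)
step 7: apply (-4,-1,-3) → (-12,-10,-13)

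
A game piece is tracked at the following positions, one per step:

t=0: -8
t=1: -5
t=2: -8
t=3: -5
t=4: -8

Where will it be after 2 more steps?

Step-to-step displacements: +3, -3, +3, -3; each is -1× the previous.
step 5: -8 + 3 → -5
step 6: -5 − 3 → -8

-8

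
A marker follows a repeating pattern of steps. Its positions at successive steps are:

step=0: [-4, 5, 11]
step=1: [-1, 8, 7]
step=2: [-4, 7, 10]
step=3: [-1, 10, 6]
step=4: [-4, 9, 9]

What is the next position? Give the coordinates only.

Differencing gives [+3, +3, -4], [-3, -1, +3], [+3, +3, -4], [-3, -1, +3]. This is the pattern [+3, +3, -4], [-3, -1, +3] repeated.
step 5: apply [+3, +3, -4] → [-1, 12, 5]

[-1, 12, 5]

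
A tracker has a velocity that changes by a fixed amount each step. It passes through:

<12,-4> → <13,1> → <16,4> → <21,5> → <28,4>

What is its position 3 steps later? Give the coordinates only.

Taking differences between consecutive positions: <+1,+5>, <+3,+3>, <+5,+1>, <+7,-1>. These grow by <+2,-2> each step.
step 5: <28,4> + <+9,-3> → <37,1>
step 6: <37,1> + <+11,-5> → <48,-4>
step 7: <48,-4> + <+13,-7> → <61,-11>

<61,-11>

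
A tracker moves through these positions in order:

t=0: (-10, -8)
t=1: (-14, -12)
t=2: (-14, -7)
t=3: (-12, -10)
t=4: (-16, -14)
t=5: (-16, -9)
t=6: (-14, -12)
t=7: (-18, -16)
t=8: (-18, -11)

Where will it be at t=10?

The moves between consecutive positions are (-4, -4), (+0, +5), (+2, -3), (-4, -4), (+0, +5), (+2, -3), (-4, -4), (+0, +5); they repeat the 3-cycle [(-4, -4), (+0, +5), (+2, -3)].
step 9: apply (+2, -3) → (-16, -14)
step 10: apply (-4, -4) → (-20, -18)

(-20, -18)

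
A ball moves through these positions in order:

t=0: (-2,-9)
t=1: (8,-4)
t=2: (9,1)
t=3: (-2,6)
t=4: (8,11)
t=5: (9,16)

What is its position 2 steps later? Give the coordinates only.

First: cycles through -2, 8, 9 every 3 steps. Step 7 lands at position 1 of the cycle → 8.
Second: linear, +5 per step → 26 at step 7.

(8,26)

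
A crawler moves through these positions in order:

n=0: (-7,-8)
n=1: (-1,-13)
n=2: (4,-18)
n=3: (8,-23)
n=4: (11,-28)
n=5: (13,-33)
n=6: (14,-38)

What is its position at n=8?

(13,-48)

Successive displacements: (+6,-5), (+5,-5), (+4,-5), (+3,-5), (+2,-5), (+1,-5) — each changes by (-1,+0).
step 7: (14,-38) + (+0,-5) → (14,-43)
step 8: (14,-43) + (-1,-5) → (13,-48)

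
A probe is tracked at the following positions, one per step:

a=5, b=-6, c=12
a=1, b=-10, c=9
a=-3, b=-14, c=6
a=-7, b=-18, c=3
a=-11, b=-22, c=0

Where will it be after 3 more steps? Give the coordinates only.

The position changes by (-4, -4, -3) every step.
step 5: a=-11, b=-22, c=0 + (-4, -4, -3) → a=-15, b=-26, c=-3
step 6: a=-15, b=-26, c=-3 + (-4, -4, -3) → a=-19, b=-30, c=-6
step 7: a=-19, b=-30, c=-6 + (-4, -4, -3) → a=-23, b=-34, c=-9

a=-23, b=-34, c=-9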